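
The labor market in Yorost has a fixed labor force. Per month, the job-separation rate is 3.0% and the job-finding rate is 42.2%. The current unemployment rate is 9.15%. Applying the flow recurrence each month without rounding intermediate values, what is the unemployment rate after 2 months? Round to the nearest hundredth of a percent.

With a fixed labor force, u_{t+1} = u_t + s·(1−u_t) − f·u_t = u_t·(1−s−f) + s.
Here 1−s−f = 0.548 and s = 0.030.
u_1 = 0.091500 × 0.548 + 0.030 = 0.080142.
u_2 = 0.080142 × 0.548 + 0.030 = 0.073918.

Unemployment rate after two months ≈ 7.39%.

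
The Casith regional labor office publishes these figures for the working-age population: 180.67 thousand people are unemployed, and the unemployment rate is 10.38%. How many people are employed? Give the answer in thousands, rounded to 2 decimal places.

Labor force = U / u = 180.67 / 0.1038 ≈ 1,740.56 thousand.
Employed = labor force − unemployed = 1,740.56 − 180.67 = 1,559.89 thousand.

About 1,559.89 thousand are employed.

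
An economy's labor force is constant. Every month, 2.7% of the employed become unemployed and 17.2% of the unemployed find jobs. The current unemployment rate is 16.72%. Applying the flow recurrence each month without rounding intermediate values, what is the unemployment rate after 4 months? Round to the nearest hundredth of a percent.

With a fixed labor force, u_{t+1} = u_t + s·(1−u_t) − f·u_t = u_t·(1−s−f) + s.
Here 1−s−f = 0.801 and s = 0.027.
u_1 = 0.167200 × 0.801 + 0.027 = 0.160927.
u_2 = 0.160927 × 0.801 + 0.027 = 0.155903.
u_3 = 0.155903 × 0.801 + 0.027 = 0.151878.
u_4 = 0.151878 × 0.801 + 0.027 = 0.148654.

Unemployment rate after four months ≈ 14.87%.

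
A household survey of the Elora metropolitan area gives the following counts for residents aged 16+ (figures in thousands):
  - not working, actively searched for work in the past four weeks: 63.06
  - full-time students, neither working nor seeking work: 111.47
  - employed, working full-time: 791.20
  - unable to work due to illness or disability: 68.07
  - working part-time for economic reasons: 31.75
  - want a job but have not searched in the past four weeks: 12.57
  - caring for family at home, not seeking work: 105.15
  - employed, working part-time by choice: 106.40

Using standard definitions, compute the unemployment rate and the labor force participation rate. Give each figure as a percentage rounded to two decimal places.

Employed = 791.20 + 31.75 + 106.40 = 929.35 thousand (anyone who worked, including part-time for economic reasons, counts as employed).
Unemployed = 63.06 thousand.
Labor force = 929.35 + 63.06 = 992.41 thousand.
Not in labor force = 111.47 + 68.07 + 12.57 + 105.15 = 297.26 thousand (those not working and not actively searching are outside the labor force — including those who want a job but have given up searching).
Civilian working-age population = 992.41 + 297.26 = 1,289.67 thousand.
Unemployment rate = 63.06 / 992.41 = 6.35%.
Labor force participation rate = 992.41 / 1,289.67 = 76.95%.

Unemployment rate ≈ 6.35%; labor force participation rate ≈ 76.95%.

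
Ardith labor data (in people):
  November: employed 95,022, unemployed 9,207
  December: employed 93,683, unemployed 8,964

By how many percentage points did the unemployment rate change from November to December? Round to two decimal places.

November: labor force = 95,022 + 9,207 = 104,229; u = 9,207/104,229 = 8.83%.
December: labor force = 93,683 + 8,964 = 102,647; u = 8,964/102,647 = 8.73%.
Change = 8.73% − 8.83% = −0.10 pp.

The unemployment rate changed by −0.10 percentage points.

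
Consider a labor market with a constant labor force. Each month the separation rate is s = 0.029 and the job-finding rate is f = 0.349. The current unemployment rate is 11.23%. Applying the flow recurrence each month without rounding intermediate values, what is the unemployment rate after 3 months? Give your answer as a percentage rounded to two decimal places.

With a fixed labor force, u_{t+1} = u_t + s·(1−u_t) − f·u_t = u_t·(1−s−f) + s.
Here 1−s−f = 0.622 and s = 0.029.
u_1 = 0.112300 × 0.622 + 0.029 = 0.098851.
u_2 = 0.098851 × 0.622 + 0.029 = 0.090485.
u_3 = 0.090485 × 0.622 + 0.029 = 0.085282.

Unemployment rate after three months ≈ 8.53%.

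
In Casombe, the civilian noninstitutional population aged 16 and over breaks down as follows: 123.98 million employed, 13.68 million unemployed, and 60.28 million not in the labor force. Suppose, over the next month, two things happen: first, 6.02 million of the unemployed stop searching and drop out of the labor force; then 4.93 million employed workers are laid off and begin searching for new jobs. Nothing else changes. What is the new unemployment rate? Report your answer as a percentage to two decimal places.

Initially, labor force = 123.98 + 13.68 = 137.66 million, so u = 13.68/137.66 = 9.94%.
After the first change, unemployed and labor force both fall by 6.02 → E = 123.98, U = 7.66, labor force = 131.64 million.
After the second change, employed falls and unemployed rises by 4.93; labor force unchanged → E = 119.05, U = 12.59, labor force = 131.64 million.
New unemployment rate = 12.59 / 131.64 = 9.56%.

New unemployment rate ≈ 9.56%.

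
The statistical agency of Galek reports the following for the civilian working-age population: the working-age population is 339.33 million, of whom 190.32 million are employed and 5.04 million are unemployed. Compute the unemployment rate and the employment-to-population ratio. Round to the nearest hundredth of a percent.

Unemployment rate ≈ 2.58%; employment-population ratio ≈ 56.09%.

Labor force = employed + unemployed = 190.32 + 5.04 = 195.36 million.
Unemployment rate = 5.04 / 195.36 = 2.58%.
Employment-population ratio = 190.32 / 339.33 = 56.09%.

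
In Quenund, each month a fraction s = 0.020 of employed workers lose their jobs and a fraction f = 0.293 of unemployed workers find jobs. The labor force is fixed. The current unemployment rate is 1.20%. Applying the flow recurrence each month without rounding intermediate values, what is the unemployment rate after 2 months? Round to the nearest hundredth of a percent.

Unemployment rate after two months ≈ 3.94%.

With a fixed labor force, u_{t+1} = u_t + s·(1−u_t) − f·u_t = u_t·(1−s−f) + s.
Here 1−s−f = 0.687 and s = 0.020.
u_1 = 0.012000 × 0.687 + 0.020 = 0.028244.
u_2 = 0.028244 × 0.687 + 0.020 = 0.039404.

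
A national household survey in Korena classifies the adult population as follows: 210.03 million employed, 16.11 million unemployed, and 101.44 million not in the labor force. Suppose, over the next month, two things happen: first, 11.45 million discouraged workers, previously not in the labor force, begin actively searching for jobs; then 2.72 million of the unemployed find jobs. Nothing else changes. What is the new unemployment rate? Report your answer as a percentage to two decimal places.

Initially, labor force = 210.03 + 16.11 = 226.14 million, so u = 16.11/226.14 = 7.12%.
After the first change, unemployed and labor force both rise by 11.45 → E = 210.03, U = 27.56, labor force = 237.59 million.
After the second change, unemployed falls and employed rises by 2.72; labor force unchanged → E = 212.75, U = 24.84, labor force = 237.59 million.
New unemployment rate = 24.84 / 237.59 = 10.45%.

New unemployment rate ≈ 10.45%.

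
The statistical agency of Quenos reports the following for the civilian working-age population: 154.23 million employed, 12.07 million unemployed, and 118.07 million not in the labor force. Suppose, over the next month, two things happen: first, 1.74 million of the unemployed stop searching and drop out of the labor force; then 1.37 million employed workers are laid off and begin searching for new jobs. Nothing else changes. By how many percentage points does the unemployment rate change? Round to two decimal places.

The unemployment rate changes by −0.15 percentage points.

Initially, labor force = 154.23 + 12.07 = 166.30 million, so u = 12.07/166.30 = 7.26%.
After the first change, unemployed and labor force both fall by 1.74 → E = 154.23, U = 10.33, labor force = 164.56 million.
After the second change, employed falls and unemployed rises by 1.37; labor force unchanged → E = 152.86, U = 11.70, labor force = 164.56 million.
New unemployment rate = 11.70 / 164.56 = 7.11%.
Change = 7.11% − 7.26% = −0.15 percentage points.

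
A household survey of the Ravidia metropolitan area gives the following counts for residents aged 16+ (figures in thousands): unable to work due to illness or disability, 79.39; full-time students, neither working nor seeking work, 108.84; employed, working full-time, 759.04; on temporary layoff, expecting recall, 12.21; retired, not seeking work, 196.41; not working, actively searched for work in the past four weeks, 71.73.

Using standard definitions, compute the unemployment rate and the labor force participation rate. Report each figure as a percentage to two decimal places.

Employed = 759.04 thousand.
Unemployed = 12.21 + 71.73 = 83.94 thousand (jobless and actively searching, or on temporary layoff).
Labor force = 759.04 + 83.94 = 842.98 thousand.
Not in labor force = 79.39 + 108.84 + 196.41 = 384.64 thousand (those not working and not actively searching are outside the labor force).
Civilian working-age population = 842.98 + 384.64 = 1,227.62 thousand.
Unemployment rate = 83.94 / 842.98 = 9.96%.
Labor force participation rate = 842.98 / 1,227.62 = 68.67%.

Unemployment rate ≈ 9.96%; labor force participation rate ≈ 68.67%.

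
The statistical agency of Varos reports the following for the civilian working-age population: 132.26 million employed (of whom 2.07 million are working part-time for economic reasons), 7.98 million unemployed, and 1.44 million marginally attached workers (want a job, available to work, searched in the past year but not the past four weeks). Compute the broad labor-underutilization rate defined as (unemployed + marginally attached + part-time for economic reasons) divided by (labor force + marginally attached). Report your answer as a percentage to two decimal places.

Labor force = 132.26 + 7.98 = 140.24 million.
Numerator = 7.98 + 1.44 + 2.07 = 11.49 million.
Denominator = 140.24 + 1.44 = 141.68 million.
Broad rate = 11.49 / 141.68 = 8.11%.

Broad underutilization rate ≈ 8.11%.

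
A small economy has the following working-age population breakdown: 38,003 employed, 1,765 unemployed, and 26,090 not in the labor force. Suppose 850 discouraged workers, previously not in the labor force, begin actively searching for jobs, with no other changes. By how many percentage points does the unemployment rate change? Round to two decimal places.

Initially, labor force = 38,003 + 1,765 = 39,768, so u = 1,765/39,768 = 4.44%.
After the change, unemployed and labor force both rise by 850 → E = 38,003, U = 2,615, labor force = 40,618.
New unemployment rate = 2,615 / 40,618 = 6.44%.
Change = 6.44% − 4.44% = +2.00 percentage points.

The unemployment rate changes by +2.00 percentage points.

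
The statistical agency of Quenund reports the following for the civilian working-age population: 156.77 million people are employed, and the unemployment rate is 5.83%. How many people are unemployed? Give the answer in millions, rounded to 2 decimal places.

Let U be the number unemployed. The labor force is E + U, and U/(E+U) = 0.0583.
So U = 0.0583 × 156.77 / (1 − 0.0583) = 9.1397 / 0.9417 ≈ 9.71 million.

About 9.71 million are unemployed.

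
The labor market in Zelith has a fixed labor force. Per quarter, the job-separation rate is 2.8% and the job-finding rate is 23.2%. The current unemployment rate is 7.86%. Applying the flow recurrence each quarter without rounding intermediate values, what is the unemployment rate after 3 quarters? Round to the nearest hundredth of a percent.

Unemployment rate after three quarters ≈ 9.59%.

With a fixed labor force, u_{t+1} = u_t + s·(1−u_t) − f·u_t = u_t·(1−s−f) + s.
Here 1−s−f = 0.740 and s = 0.028.
u_1 = 0.078600 × 0.740 + 0.028 = 0.086164.
u_2 = 0.086164 × 0.740 + 0.028 = 0.091761.
u_3 = 0.091761 × 0.740 + 0.028 = 0.095903.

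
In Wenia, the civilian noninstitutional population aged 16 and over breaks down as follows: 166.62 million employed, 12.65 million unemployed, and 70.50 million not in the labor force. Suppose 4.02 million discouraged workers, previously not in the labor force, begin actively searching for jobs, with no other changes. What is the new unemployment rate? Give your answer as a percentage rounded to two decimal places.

Initially, labor force = 166.62 + 12.65 = 179.27 million, so u = 12.65/179.27 = 7.06%.
After the change, unemployed and labor force both rise by 4.02 → E = 166.62, U = 16.67, labor force = 183.29 million.
New unemployment rate = 16.67 / 183.29 = 9.09%.

New unemployment rate ≈ 9.09%.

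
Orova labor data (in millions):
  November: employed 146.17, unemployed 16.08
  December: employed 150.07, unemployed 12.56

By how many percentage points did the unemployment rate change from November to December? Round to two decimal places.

November: labor force = 146.17 + 16.08 = 162.25; u = 16.08/162.25 = 9.91%.
December: labor force = 150.07 + 12.56 = 162.63; u = 12.56/162.63 = 7.72%.
Change = 7.72% − 9.91% = −2.19 pp.

The unemployment rate changed by −2.19 percentage points.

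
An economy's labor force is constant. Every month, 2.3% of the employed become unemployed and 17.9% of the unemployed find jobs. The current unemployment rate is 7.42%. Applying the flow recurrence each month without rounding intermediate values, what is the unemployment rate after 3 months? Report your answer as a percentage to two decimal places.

Unemployment rate after three months ≈ 9.37%.

With a fixed labor force, u_{t+1} = u_t + s·(1−u_t) − f·u_t = u_t·(1−s−f) + s.
Here 1−s−f = 0.798 and s = 0.023.
u_1 = 0.074200 × 0.798 + 0.023 = 0.082212.
u_2 = 0.082212 × 0.798 + 0.023 = 0.088605.
u_3 = 0.088605 × 0.798 + 0.023 = 0.093707.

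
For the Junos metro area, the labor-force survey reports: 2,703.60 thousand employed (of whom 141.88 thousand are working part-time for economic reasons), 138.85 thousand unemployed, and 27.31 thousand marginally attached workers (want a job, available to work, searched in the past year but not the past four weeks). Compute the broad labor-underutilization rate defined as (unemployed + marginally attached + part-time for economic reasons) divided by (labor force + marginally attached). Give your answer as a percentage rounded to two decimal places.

Broad underutilization rate ≈ 10.73%.

Labor force = 2,703.60 + 138.85 = 2,842.45 thousand.
Numerator = 138.85 + 27.31 + 141.88 = 308.04 thousand.
Denominator = 2,842.45 + 27.31 = 2,869.76 thousand.
Broad rate = 308.04 / 2,869.76 = 10.73%.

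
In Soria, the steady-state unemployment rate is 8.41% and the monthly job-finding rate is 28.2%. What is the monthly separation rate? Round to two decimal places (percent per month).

Separation rate ≈ 2.59% per month.

From u* = s/(s+f): s = u·f/(1−u).
s = 0.0841 × 28.2 / (1 − 0.0841) = 2.3716 / 0.9159 ≈ 2.59% per month.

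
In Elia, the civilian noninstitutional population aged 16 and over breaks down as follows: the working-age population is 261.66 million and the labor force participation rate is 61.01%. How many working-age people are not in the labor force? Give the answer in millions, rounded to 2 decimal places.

About 102.02 million are not in the labor force.

Share not in the labor force = 1 − 0.6101 = 0.3899.
Not in labor force = 0.3899 × 261.66 ≈ 102.02 million.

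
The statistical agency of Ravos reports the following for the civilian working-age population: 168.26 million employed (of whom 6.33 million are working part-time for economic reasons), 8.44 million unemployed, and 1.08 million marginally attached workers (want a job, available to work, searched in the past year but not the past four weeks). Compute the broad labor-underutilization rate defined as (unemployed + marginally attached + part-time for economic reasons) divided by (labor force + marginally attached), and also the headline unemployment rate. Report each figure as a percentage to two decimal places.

Broad underutilization rate ≈ 8.92%; headline unemployment rate ≈ 4.78%.

Labor force = 168.26 + 8.44 = 176.70 million.
Numerator = 8.44 + 1.08 + 6.33 = 15.85 million.
Denominator = 176.70 + 1.08 = 177.78 million.
Broad rate = 15.85 / 177.78 = 8.92%.
Headline unemployment rate = 8.44 / 176.70 = 4.78%.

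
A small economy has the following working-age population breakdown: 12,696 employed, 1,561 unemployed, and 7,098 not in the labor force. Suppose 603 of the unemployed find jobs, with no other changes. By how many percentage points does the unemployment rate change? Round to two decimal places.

Initially, labor force = 12,696 + 1,561 = 14,257, so u = 1,561/14,257 = 10.95%.
After the change, unemployed falls and employed rises by 603; labor force unchanged → E = 13,299, U = 958, labor force = 14,257.
New unemployment rate = 958 / 14,257 = 6.72%.
Change = 6.72% − 10.95% = −4.23 percentage points.

The unemployment rate changes by −4.23 percentage points.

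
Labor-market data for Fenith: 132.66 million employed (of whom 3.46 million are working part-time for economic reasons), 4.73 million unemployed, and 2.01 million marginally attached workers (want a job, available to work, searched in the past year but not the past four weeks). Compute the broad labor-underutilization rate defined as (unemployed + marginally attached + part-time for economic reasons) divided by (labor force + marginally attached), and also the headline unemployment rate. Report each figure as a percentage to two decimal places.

Broad underutilization rate ≈ 7.32%; headline unemployment rate ≈ 3.44%.

Labor force = 132.66 + 4.73 = 137.39 million.
Numerator = 4.73 + 2.01 + 3.46 = 10.20 million.
Denominator = 137.39 + 2.01 = 139.40 million.
Broad rate = 10.20 / 139.40 = 7.32%.
Headline unemployment rate = 4.73 / 137.39 = 3.44%.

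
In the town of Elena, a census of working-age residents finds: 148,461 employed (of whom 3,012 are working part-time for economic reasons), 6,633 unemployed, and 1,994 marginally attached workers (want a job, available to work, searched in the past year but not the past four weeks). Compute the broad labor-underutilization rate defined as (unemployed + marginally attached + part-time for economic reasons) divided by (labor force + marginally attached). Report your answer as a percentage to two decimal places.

Broad underutilization rate ≈ 7.41%.

Labor force = 148,461 + 6,633 = 155,094.
Numerator = 6,633 + 1,994 + 3,012 = 11,639.
Denominator = 155,094 + 1,994 = 157,088.
Broad rate = 11,639 / 157,088 = 7.41%.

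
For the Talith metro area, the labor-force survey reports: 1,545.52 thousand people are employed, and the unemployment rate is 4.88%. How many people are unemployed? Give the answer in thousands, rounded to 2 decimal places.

About 79.29 thousand are unemployed.

Let U be the number unemployed. The labor force is E + U, and U/(E+U) = 0.0488.
So U = 0.0488 × 1,545.52 / (1 − 0.0488) = 75.4214 / 0.9512 ≈ 79.29 thousand.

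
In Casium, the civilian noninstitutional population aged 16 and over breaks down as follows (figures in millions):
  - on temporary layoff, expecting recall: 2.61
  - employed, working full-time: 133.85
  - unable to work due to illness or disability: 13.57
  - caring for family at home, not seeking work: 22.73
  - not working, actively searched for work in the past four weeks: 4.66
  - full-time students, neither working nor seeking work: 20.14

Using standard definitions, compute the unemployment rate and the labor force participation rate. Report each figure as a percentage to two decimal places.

Unemployment rate ≈ 5.15%; labor force participation rate ≈ 71.43%.

Employed = 133.85 million.
Unemployed = 2.61 + 4.66 = 7.27 million (jobless and actively searching, or on temporary layoff).
Labor force = 133.85 + 7.27 = 141.12 million.
Not in labor force = 13.57 + 22.73 + 20.14 = 56.44 million (those not working and not actively searching are outside the labor force).
Civilian working-age population = 141.12 + 56.44 = 197.56 million.
Unemployment rate = 7.27 / 141.12 = 5.15%.
Labor force participation rate = 141.12 / 197.56 = 71.43%.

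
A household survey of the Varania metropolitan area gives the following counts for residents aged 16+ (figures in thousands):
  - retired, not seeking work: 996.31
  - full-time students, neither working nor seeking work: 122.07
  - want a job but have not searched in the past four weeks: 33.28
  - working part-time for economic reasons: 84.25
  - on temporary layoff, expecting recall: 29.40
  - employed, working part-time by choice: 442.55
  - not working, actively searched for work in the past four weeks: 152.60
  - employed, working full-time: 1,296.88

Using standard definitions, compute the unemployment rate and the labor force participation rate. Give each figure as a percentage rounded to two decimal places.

Unemployment rate ≈ 9.07%; labor force participation rate ≈ 63.52%.

Employed = 84.25 + 442.55 + 1,296.88 = 1,823.68 thousand (anyone who worked, including part-time for economic reasons, counts as employed).
Unemployed = 29.40 + 152.60 = 182.00 thousand (jobless and actively searching, or on temporary layoff).
Labor force = 1,823.68 + 182.00 = 2,005.68 thousand.
Not in labor force = 996.31 + 122.07 + 33.28 = 1,151.66 thousand (those not working and not actively searching are outside the labor force — including those who want a job but have given up searching).
Civilian working-age population = 2,005.68 + 1,151.66 = 3,157.34 thousand.
Unemployment rate = 182.00 / 2,005.68 = 9.07%.
Labor force participation rate = 2,005.68 / 3,157.34 = 63.52%.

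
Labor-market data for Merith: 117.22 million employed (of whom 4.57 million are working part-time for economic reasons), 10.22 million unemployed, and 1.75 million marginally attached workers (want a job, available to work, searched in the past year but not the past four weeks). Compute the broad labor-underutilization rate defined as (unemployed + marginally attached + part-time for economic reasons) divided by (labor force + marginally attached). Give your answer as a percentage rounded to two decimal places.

Labor force = 117.22 + 10.22 = 127.44 million.
Numerator = 10.22 + 1.75 + 4.57 = 16.54 million.
Denominator = 127.44 + 1.75 = 129.19 million.
Broad rate = 16.54 / 129.19 = 12.80%.

Broad underutilization rate ≈ 12.80%.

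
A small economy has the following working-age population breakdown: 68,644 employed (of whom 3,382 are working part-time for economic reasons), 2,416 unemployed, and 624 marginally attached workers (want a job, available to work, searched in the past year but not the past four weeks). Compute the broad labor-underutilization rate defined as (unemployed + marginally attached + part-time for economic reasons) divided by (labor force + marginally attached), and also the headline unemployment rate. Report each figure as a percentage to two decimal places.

Broad underutilization rate ≈ 8.96%; headline unemployment rate ≈ 3.40%.

Labor force = 68,644 + 2,416 = 71,060.
Numerator = 2,416 + 624 + 3,382 = 6,422.
Denominator = 71,060 + 624 = 71,684.
Broad rate = 6,422 / 71,684 = 8.96%.
Headline unemployment rate = 2,416 / 71,060 = 3.40%.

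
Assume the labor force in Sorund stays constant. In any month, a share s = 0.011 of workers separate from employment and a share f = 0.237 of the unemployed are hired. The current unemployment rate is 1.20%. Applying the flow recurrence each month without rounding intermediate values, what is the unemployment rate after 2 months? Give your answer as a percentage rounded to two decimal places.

Unemployment rate after two months ≈ 2.61%.

With a fixed labor force, u_{t+1} = u_t + s·(1−u_t) − f·u_t = u_t·(1−s−f) + s.
Here 1−s−f = 0.752 and s = 0.011.
u_1 = 0.012000 × 0.752 + 0.011 = 0.020024.
u_2 = 0.020024 × 0.752 + 0.011 = 0.026058.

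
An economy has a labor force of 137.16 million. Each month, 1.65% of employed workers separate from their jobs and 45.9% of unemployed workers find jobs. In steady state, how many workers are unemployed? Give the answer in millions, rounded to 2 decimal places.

Steady-state unemployment rate u* = s/(s+f) = 1.65/(1.65+45.9) = 0.034700.
Unemployed = u* × labor force = 0.034700 × 137.16 ≈ 4.76 million.

About 4.76 million are unemployed in steady state.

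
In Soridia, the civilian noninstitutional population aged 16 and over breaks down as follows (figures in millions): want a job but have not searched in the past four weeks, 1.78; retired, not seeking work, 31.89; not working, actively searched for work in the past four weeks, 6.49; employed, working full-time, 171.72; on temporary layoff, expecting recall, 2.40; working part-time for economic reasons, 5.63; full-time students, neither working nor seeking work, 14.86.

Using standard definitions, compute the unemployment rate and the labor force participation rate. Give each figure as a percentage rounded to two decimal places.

Unemployment rate ≈ 4.77%; labor force participation rate ≈ 79.33%.

Employed = 171.72 + 5.63 = 177.35 million (anyone who worked, including part-time for economic reasons, counts as employed).
Unemployed = 6.49 + 2.40 = 8.89 million (jobless and actively searching, or on temporary layoff).
Labor force = 177.35 + 8.89 = 186.24 million.
Not in labor force = 1.78 + 31.89 + 14.86 = 48.53 million (those not working and not actively searching are outside the labor force — including those who want a job but have given up searching).
Civilian working-age population = 186.24 + 48.53 = 234.77 million.
Unemployment rate = 8.89 / 186.24 = 4.77%.
Labor force participation rate = 186.24 / 234.77 = 79.33%.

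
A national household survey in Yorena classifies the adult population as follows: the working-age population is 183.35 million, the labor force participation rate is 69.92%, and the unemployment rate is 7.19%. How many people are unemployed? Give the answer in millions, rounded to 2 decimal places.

About 9.22 million are unemployed.

Labor force = 0.6992 × 183.35 = 128.20 million.
Unemployed = 0.0719 × 128.20 ≈ 9.22 million.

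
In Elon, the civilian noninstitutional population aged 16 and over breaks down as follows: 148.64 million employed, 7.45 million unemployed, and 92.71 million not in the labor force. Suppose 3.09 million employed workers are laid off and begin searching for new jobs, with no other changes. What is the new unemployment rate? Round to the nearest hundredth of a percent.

Initially, labor force = 148.64 + 7.45 = 156.09 million, so u = 7.45/156.09 = 4.77%.
After the change, employed falls and unemployed rises by 3.09; labor force unchanged → E = 145.55, U = 10.54, labor force = 156.09 million.
New unemployment rate = 10.54 / 156.09 = 6.75%.

New unemployment rate ≈ 6.75%.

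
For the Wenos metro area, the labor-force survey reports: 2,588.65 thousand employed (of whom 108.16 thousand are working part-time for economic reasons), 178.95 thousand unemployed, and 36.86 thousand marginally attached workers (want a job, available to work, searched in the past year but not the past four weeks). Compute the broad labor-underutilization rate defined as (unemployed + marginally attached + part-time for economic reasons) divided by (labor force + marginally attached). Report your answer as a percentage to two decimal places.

Labor force = 2,588.65 + 178.95 = 2,767.60 thousand.
Numerator = 178.95 + 36.86 + 108.16 = 323.97 thousand.
Denominator = 2,767.60 + 36.86 = 2,804.46 thousand.
Broad rate = 323.97 / 2,804.46 = 11.55%.

Broad underutilization rate ≈ 11.55%.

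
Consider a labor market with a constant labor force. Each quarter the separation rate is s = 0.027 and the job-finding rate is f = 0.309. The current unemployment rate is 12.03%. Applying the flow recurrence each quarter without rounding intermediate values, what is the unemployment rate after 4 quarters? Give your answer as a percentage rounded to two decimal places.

With a fixed labor force, u_{t+1} = u_t + s·(1−u_t) − f·u_t = u_t·(1−s−f) + s.
Here 1−s−f = 0.664 and s = 0.027.
u_1 = 0.120300 × 0.664 + 0.027 = 0.106879.
u_2 = 0.106879 × 0.664 + 0.027 = 0.097968.
u_3 = 0.097968 × 0.664 + 0.027 = 0.092051.
u_4 = 0.092051 × 0.664 + 0.027 = 0.088122.

Unemployment rate after four quarters ≈ 8.81%.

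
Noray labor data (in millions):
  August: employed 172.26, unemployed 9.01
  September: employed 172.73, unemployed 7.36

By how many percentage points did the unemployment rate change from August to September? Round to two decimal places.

August: labor force = 172.26 + 9.01 = 181.27; u = 9.01/181.27 = 4.97%.
September: labor force = 172.73 + 7.36 = 180.09; u = 7.36/180.09 = 4.09%.
Change = 4.09% − 4.97% = −0.88 pp.

The unemployment rate changed by −0.88 percentage points.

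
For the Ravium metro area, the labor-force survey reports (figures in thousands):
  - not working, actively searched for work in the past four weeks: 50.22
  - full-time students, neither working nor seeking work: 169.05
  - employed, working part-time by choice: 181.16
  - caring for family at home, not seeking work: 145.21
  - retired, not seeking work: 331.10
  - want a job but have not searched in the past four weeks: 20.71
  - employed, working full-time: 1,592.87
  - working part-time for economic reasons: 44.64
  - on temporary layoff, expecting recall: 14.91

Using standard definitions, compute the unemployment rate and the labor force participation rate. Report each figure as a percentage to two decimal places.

Unemployment rate ≈ 3.46%; labor force participation rate ≈ 73.88%.

Employed = 181.16 + 1,592.87 + 44.64 = 1,818.67 thousand (anyone who worked, including part-time for economic reasons, counts as employed).
Unemployed = 50.22 + 14.91 = 65.13 thousand (jobless and actively searching, or on temporary layoff).
Labor force = 1,818.67 + 65.13 = 1,883.80 thousand.
Not in labor force = 169.05 + 145.21 + 331.10 + 20.71 = 666.07 thousand (those not working and not actively searching are outside the labor force — including those who want a job but have given up searching).
Civilian working-age population = 1,883.80 + 666.07 = 2,549.87 thousand.
Unemployment rate = 65.13 / 1,883.80 = 3.46%.
Labor force participation rate = 1,883.80 / 2,549.87 = 73.88%.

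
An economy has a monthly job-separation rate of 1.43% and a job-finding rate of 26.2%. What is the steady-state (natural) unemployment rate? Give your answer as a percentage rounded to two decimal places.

At steady state the flows balance: s·E = f·U, so U/(E+U) = s/(s+f).
u* = 1.43 / (1.43 + 26.2) = 1.43 / 27.63 = 5.18%.

Steady-state unemployment rate ≈ 5.18%.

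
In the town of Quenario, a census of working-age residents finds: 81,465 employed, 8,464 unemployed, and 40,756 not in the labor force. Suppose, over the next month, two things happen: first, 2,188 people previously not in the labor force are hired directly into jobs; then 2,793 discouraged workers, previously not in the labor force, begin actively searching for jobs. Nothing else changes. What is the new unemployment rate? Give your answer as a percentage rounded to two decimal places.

Initially, labor force = 81,465 + 8,464 = 89,929, so u = 8,464/89,929 = 9.41%.
After the first change, employed and labor force both rise by 2,188; unemployed unchanged → E = 83,653, U = 8,464, labor force = 92,117.
After the second change, unemployed and labor force both rise by 2,793 → E = 83,653, U = 11,257, labor force = 94,910.
New unemployment rate = 11,257 / 94,910 = 11.86%.

New unemployment rate ≈ 11.86%.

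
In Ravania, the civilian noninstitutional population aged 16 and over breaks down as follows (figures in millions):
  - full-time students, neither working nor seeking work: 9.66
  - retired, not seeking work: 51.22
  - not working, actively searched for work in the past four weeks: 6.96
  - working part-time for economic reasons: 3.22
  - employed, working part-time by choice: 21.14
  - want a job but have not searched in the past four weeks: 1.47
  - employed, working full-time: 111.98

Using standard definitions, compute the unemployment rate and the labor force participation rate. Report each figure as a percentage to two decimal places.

Unemployment rate ≈ 4.86%; labor force participation rate ≈ 69.68%.

Employed = 3.22 + 21.14 + 111.98 = 136.34 million (anyone who worked, including part-time for economic reasons, counts as employed).
Unemployed = 6.96 million.
Labor force = 136.34 + 6.96 = 143.30 million.
Not in labor force = 9.66 + 51.22 + 1.47 = 62.35 million (those not working and not actively searching are outside the labor force — including those who want a job but have given up searching).
Civilian working-age population = 143.30 + 62.35 = 205.65 million.
Unemployment rate = 6.96 / 143.30 = 4.86%.
Labor force participation rate = 143.30 / 205.65 = 69.68%.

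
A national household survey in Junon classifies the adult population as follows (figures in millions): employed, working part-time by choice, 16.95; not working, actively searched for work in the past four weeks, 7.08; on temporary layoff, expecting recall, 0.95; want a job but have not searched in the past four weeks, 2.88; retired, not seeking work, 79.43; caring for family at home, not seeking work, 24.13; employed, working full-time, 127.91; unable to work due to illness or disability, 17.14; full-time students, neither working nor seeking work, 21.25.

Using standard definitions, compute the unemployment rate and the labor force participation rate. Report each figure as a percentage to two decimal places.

Employed = 16.95 + 127.91 = 144.86 million.
Unemployed = 7.08 + 0.95 = 8.03 million (jobless and actively searching, or on temporary layoff).
Labor force = 144.86 + 8.03 = 152.89 million.
Not in labor force = 2.88 + 79.43 + 24.13 + 17.14 + 21.25 = 144.83 million (those not working and not actively searching are outside the labor force — including those who want a job but have given up searching).
Civilian working-age population = 152.89 + 144.83 = 297.72 million.
Unemployment rate = 8.03 / 152.89 = 5.25%.
Labor force participation rate = 152.89 / 297.72 = 51.35%.

Unemployment rate ≈ 5.25%; labor force participation rate ≈ 51.35%.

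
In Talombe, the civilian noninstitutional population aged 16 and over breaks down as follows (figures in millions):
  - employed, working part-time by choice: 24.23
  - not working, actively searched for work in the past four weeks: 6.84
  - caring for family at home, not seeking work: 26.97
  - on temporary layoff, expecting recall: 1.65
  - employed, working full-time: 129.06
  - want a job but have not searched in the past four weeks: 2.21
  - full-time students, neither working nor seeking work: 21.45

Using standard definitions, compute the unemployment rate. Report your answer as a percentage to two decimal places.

Employed = 24.23 + 129.06 = 153.29 million.
Unemployed = 6.84 + 1.65 = 8.49 million (jobless and actively searching, or on temporary layoff).
Labor force = 153.29 + 8.49 = 161.78 million.
Unemployment rate = 8.49 / 161.78 = 5.25%.

Unemployment rate ≈ 5.25%.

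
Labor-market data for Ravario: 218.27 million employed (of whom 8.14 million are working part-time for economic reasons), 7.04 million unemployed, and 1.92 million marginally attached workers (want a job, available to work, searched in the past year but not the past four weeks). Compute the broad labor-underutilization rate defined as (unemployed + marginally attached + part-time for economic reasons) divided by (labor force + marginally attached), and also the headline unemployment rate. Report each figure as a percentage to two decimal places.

Labor force = 218.27 + 7.04 = 225.31 million.
Numerator = 7.04 + 1.92 + 8.14 = 17.10 million.
Denominator = 225.31 + 1.92 = 227.23 million.
Broad rate = 17.10 / 227.23 = 7.53%.
Headline unemployment rate = 7.04 / 225.31 = 3.12%.

Broad underutilization rate ≈ 7.53%; headline unemployment rate ≈ 3.12%.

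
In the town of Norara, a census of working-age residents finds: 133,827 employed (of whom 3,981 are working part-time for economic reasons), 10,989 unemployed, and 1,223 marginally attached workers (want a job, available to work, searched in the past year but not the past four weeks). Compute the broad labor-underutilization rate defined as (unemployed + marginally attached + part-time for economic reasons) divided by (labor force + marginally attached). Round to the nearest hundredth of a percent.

Broad underutilization rate ≈ 11.09%.

Labor force = 133,827 + 10,989 = 144,816.
Numerator = 10,989 + 1,223 + 3,981 = 16,193.
Denominator = 144,816 + 1,223 = 146,039.
Broad rate = 16,193 / 146,039 = 11.09%.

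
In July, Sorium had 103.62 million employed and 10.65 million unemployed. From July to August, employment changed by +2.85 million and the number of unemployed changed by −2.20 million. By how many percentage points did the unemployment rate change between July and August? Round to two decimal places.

The unemployment rate changed by −1.97 percentage points.

July: labor force = 103.62 + 10.65 = 114.27; u = 10.65/114.27 = 9.32%.
August: labor force = 106.47 + 8.45 = 114.92; u = 8.45/114.92 = 7.35%.
Change = 7.35% − 9.32% = −1.97 pp.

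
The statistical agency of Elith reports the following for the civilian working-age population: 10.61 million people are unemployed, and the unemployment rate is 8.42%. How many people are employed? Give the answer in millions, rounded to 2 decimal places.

About 115.40 million are employed.

Labor force = U / u = 10.61 / 0.0842 ≈ 126.01 million.
Employed = labor force − unemployed = 126.01 − 10.61 = 115.40 million.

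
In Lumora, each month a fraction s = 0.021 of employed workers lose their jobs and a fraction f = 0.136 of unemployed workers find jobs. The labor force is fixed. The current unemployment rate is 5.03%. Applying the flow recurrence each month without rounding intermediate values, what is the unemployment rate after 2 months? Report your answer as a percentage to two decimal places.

With a fixed labor force, u_{t+1} = u_t + s·(1−u_t) − f·u_t = u_t·(1−s−f) + s.
Here 1−s−f = 0.843 and s = 0.021.
u_1 = 0.050300 × 0.843 + 0.021 = 0.063403.
u_2 = 0.063403 × 0.843 + 0.021 = 0.074449.

Unemployment rate after two months ≈ 7.44%.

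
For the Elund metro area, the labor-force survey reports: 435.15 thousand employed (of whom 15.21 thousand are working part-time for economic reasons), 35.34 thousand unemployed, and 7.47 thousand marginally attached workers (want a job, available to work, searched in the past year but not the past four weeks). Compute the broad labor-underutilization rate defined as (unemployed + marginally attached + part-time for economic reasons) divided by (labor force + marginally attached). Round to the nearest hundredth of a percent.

Broad underutilization rate ≈ 12.14%.

Labor force = 435.15 + 35.34 = 470.49 thousand.
Numerator = 35.34 + 7.47 + 15.21 = 58.02 thousand.
Denominator = 470.49 + 7.47 = 477.96 thousand.
Broad rate = 58.02 / 477.96 = 12.14%.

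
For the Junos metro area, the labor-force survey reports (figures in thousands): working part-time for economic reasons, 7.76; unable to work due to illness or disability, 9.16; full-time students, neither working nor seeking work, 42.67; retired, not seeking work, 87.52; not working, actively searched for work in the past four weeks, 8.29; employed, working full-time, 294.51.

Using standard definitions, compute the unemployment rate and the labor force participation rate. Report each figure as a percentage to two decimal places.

Unemployment rate ≈ 2.67%; labor force participation rate ≈ 69.03%.

Employed = 7.76 + 294.51 = 302.27 thousand (anyone who worked, including part-time for economic reasons, counts as employed).
Unemployed = 8.29 thousand.
Labor force = 302.27 + 8.29 = 310.56 thousand.
Not in labor force = 9.16 + 42.67 + 87.52 = 139.35 thousand (those not working and not actively searching are outside the labor force).
Civilian working-age population = 310.56 + 139.35 = 449.91 thousand.
Unemployment rate = 8.29 / 310.56 = 2.67%.
Labor force participation rate = 310.56 / 449.91 = 69.03%.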